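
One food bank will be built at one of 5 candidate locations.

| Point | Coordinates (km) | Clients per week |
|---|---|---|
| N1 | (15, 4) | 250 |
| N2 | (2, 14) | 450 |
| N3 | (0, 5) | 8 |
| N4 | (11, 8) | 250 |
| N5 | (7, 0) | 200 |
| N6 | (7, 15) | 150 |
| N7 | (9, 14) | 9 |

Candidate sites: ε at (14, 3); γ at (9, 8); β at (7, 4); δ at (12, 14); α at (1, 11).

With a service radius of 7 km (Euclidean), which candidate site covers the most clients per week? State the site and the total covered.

ε, covering 500

Coverage radius r = 7 km; a point is covered iff (Δx)²+(Δy)² ≤ 7² = 49.
  ε (14, 3): covers {N1, N4} → 500
  γ (9, 8): covers {N4, N7} → 259
  β (7, 4): covers {N4, N5} → 450
  δ (12, 14): covers {N4, N6, N7} → 409
  α (1, 11): covers {N2, N3} → 458
Maximum coverage at ε: 500 clients per week.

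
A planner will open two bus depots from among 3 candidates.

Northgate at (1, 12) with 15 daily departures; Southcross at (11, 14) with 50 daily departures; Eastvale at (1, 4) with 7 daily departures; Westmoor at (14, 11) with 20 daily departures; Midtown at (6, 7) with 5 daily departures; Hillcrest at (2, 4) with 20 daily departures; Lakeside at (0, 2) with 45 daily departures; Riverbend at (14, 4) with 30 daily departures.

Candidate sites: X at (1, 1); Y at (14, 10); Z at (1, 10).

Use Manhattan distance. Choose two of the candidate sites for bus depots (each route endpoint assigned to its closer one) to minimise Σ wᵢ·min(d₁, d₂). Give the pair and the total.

{X, Y}, total 961

Evaluate every pair (each demand assigned to the nearer of the two):
  {X, Y}: total = 961
  {Y, Z}: total = 1207
  {X, Z}: total = 1721
Best pair: {X, Y} with total 961.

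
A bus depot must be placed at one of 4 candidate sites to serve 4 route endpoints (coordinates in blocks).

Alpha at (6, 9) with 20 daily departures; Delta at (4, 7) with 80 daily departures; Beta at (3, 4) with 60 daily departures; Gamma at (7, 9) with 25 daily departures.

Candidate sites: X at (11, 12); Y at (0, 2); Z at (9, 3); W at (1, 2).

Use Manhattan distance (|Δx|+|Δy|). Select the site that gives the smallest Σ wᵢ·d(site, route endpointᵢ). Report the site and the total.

W, total 1445 blocks

Total weighted distance at each candidate:
  X (11, 12): total = 2255
  Y (0, 2): total = 1630
  Z (9, 3): total = 1520
  W (1, 2): total = 1445
Minimum is at W with total 1445 blocks.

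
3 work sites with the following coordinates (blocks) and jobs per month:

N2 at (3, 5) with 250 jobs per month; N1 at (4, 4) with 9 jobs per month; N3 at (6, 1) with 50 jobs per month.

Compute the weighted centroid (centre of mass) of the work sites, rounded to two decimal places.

(3.51, 4.32)

The minimiser of Σwᵢ‖p−pᵢ‖² is the weighted centroid p* = (Σwᵢpᵢ)/(Σwᵢ).
Σwᵢ = 309.
Σwᵢxᵢ = 250·3 + 9·4 + 50·6 = 1086.
Σwᵢyᵢ = 250·5 + 9·4 + 50·1 = 1336.
x* = 1086/309 = 3.51, y* = 1336/309 = 4.32.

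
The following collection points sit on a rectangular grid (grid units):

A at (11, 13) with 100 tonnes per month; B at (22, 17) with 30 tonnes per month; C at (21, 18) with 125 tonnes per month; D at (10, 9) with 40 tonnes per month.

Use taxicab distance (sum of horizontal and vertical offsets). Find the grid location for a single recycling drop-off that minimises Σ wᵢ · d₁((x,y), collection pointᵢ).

Manhattan distance separates: Σwᵢ(|x−xᵢ|+|y−yᵢ|) = Σwᵢ|x−xᵢ| + Σwᵢ|y−yᵢ|, so x and y are optimised independently as 1-D weighted medians.
Total weight W = 295; half = 147.5.
x-coordinate, sorted with cumulative weight:
  x=10 (D, w=40) cum 40
  x=11 (A, w=100) cum 140
  x=21 (C, w=125) cum 265  ← median
  x=22 (B, w=30) cum 295
⇒ x* = 21
y-coordinate, sorted with cumulative weight:
  y=9 (D, w=40) cum 40
  y=13 (A, w=100) cum 140
  y=17 (B, w=30) cum 170  ← median
  y=18 (C, w=125) cum 295
⇒ y* = 17

(21, 17)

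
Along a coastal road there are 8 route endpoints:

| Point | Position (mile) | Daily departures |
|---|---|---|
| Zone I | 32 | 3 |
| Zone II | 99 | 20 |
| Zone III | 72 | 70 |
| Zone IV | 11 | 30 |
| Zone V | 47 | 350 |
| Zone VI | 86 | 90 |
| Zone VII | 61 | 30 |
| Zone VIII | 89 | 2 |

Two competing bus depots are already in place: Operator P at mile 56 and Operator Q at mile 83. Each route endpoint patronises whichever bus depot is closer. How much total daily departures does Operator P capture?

The indifferent point is the midpoint (56+83)/2 = 69.5; route endpoints left of it (closer to Operator P at 56) go to Operator P, those right go to Operator Q.
  Zone IV at 11 (w=30) → Operator P
  Zone I at 32 (w=3) → Operator P
  Zone V at 47 (w=350) → Operator P
  Zone VII at 61 (w=30) → Operator P
  Zone III at 72 (w=70) → Operator Q
  Zone VI at 86 (w=90) → Operator Q
  Zone VIII at 89 (w=2) → Operator Q
  Zone II at 99 (w=20) → Operator Q
Operator P captures 413; Operator Q captures 182.

413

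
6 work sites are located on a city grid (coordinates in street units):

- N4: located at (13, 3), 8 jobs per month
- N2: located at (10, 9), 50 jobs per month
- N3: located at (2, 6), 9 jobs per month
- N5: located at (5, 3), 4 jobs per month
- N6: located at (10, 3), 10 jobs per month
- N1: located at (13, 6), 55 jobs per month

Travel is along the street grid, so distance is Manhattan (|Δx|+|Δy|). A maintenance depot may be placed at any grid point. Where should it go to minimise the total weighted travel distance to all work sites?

(10, 6)

Manhattan distance separates: Σwᵢ(|x−xᵢ|+|y−yᵢ|) = Σwᵢ|x−xᵢ| + Σwᵢ|y−yᵢ|, so x and y are optimised independently as 1-D weighted medians.
Total weight W = 136; half = 68.
x-coordinate, sorted with cumulative weight:
  x=2 (N3, w=9) cum 9
  x=5 (N5, w=4) cum 13
  x=10 (N2, w=50) cum 63
  x=10 (N6, w=10) cum 73  ← median
  x=13 (N4, w=8) cum 81
  x=13 (N1, w=55) cum 136
⇒ x* = 10
y-coordinate, sorted with cumulative weight:
  y=3 (N4, w=8) cum 8
  y=3 (N5, w=4) cum 12
  y=3 (N6, w=10) cum 22
  y=6 (N3, w=9) cum 31
  y=6 (N1, w=55) cum 86  ← median
  y=9 (N2, w=50) cum 136
⇒ y* = 6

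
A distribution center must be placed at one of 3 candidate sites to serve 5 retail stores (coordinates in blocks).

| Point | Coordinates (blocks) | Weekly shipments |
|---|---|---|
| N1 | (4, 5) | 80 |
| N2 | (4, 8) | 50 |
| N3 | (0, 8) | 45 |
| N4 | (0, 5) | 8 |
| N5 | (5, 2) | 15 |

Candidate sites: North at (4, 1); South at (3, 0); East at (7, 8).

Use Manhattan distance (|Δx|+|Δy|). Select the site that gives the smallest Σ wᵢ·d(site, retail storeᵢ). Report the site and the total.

Total weighted distance at each candidate:
  North (4, 1): total = 1259
  South (3, 0): total = 1549
  East (7, 8): total = 1145
Minimum is at East with total 1145 blocks.

East, total 1145 blocks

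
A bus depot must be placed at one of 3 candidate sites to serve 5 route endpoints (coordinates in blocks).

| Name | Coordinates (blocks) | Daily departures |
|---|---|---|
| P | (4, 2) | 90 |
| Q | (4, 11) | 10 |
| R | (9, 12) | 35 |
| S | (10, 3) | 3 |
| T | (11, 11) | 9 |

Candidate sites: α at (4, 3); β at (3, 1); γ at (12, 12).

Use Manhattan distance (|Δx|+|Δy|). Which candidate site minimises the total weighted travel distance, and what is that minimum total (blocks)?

Total weighted distance at each candidate:
  α (4, 3): total = 813
  β (3, 1): total = 1074
  γ (12, 12): total = 1866
Minimum is at α with total 813 blocks.

α, total 813 blocks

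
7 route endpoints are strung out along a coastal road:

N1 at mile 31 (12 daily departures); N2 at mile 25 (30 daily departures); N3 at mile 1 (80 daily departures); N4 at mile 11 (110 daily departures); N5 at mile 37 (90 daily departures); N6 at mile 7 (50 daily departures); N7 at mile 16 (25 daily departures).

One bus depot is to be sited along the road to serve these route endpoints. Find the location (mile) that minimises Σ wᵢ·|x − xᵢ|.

For a sum of weighted absolute distances on a line, the optimum is the weighted median (not the mean). Total weight W = 397; half-weight = 198.5.
Sort by position and accumulate weight:
  mile 1 (N3, w=80) → cum 80
  mile 7 (N6, w=50) → cum 130
  mile 11 (N4, w=110) → cum 240  ≥ 198.5 → median here
  mile 16 (N7, w=25) → cum 265
  mile 25 (N2, w=30) → cum 295
  mile 31 (N1, w=12) → cum 307
  mile 37 (N5, w=90) → cum 397
Optimal location: mile 11.

x = 11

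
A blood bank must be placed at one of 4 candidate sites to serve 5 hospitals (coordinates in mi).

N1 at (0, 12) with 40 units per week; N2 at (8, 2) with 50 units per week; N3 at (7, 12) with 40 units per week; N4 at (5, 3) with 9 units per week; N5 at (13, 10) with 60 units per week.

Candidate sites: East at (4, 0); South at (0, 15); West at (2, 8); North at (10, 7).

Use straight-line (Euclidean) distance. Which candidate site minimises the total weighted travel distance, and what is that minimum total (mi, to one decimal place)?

Total weighted distance at each candidate:
  East (4, 0): total = 2060.0
  South (0, 15): total = 2140.6
  West (2, 8): total = 1582.6
  North (10, 7): total = 1261.9
Minimum is at North with total 1261.9 mi.

North, total 1261.9 mi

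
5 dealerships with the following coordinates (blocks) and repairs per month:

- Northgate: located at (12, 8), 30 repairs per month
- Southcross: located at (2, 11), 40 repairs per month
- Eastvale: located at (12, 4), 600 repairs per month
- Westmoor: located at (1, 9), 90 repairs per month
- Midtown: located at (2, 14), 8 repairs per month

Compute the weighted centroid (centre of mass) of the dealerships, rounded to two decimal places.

(10.09, 5.21)

The minimiser of Σwᵢ‖p−pᵢ‖² is the weighted centroid p* = (Σwᵢpᵢ)/(Σwᵢ).
Σwᵢ = 768.
Σwᵢxᵢ = 30·12 + 40·2 + 600·12 + 90·1 + 8·2 = 7746.
Σwᵢyᵢ = 30·8 + 40·11 + 600·4 + 90·9 + 8·14 = 4002.
x* = 7746/768 = 10.09, y* = 4002/768 = 5.21.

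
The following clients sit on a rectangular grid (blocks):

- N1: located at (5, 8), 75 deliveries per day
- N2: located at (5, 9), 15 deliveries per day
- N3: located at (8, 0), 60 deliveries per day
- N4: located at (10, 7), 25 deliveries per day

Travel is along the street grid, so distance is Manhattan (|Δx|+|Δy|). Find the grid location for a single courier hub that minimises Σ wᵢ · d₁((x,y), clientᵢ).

Manhattan distance separates: Σwᵢ(|x−xᵢ|+|y−yᵢ|) = Σwᵢ|x−xᵢ| + Σwᵢ|y−yᵢ|, so x and y are optimised independently as 1-D weighted medians.
Total weight W = 175; half = 87.5.
x-coordinate, sorted with cumulative weight:
  x=5 (N1, w=75) cum 75
  x=5 (N2, w=15) cum 90  ← median
  x=8 (N3, w=60) cum 150
  x=10 (N4, w=25) cum 175
⇒ x* = 5
y-coordinate, sorted with cumulative weight:
  y=0 (N3, w=60) cum 60
  y=7 (N4, w=25) cum 85
  y=8 (N1, w=75) cum 160  ← median
  y=9 (N2, w=15) cum 175
⇒ y* = 8

(5, 8)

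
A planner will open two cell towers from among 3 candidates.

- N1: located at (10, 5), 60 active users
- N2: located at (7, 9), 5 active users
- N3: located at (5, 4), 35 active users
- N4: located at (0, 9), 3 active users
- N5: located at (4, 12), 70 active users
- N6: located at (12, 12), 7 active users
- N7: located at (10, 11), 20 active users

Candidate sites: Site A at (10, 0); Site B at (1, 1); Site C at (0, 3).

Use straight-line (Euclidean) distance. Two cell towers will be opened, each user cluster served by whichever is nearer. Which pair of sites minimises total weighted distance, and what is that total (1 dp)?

{Site A, Site C}, total 1537.1

Evaluate every pair (each demand assigned to the nearer of the two):
  {Site A, Site C}: total = 1537.1
  {Site A, Site B}: total = 1649.9
  {Site B, Site C}: total = 1880.6
Best pair: {Site A, Site C} with total 1537.1.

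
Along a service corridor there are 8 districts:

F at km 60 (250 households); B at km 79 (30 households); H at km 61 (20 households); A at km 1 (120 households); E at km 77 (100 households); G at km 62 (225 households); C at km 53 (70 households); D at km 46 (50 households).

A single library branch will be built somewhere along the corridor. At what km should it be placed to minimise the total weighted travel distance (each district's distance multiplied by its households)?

For a sum of weighted absolute distances on a line, the optimum is the weighted median (not the mean). Total weight W = 865; half-weight = 432.5.
Sort by position and accumulate weight:
  km 1 (A, w=120) → cum 120
  km 46 (D, w=50) → cum 170
  km 53 (C, w=70) → cum 240
  km 60 (F, w=250) → cum 490  ≥ 432.5 → median here
  km 61 (H, w=20) → cum 510
  km 62 (G, w=225) → cum 735
  km 77 (E, w=100) → cum 835
  km 79 (B, w=30) → cum 865
Optimal location: km 60.

x = 60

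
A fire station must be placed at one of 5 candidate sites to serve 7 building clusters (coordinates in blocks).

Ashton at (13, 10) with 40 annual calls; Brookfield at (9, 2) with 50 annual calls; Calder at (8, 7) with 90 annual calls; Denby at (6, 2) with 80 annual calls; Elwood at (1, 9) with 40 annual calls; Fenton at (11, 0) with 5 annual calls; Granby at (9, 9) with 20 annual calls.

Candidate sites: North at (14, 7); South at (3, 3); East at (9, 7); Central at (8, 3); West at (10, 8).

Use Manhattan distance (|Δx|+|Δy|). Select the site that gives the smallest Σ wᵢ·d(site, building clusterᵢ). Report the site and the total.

Total weighted distance at each candidate:
  North (14, 7): total = 3030
  South (3, 3): total = 2775
  East (9, 7): total = 1745
  Central (8, 3): total = 1870
  West (10, 8): total = 2105
Minimum is at East with total 1745 blocks.

East, total 1745 blocks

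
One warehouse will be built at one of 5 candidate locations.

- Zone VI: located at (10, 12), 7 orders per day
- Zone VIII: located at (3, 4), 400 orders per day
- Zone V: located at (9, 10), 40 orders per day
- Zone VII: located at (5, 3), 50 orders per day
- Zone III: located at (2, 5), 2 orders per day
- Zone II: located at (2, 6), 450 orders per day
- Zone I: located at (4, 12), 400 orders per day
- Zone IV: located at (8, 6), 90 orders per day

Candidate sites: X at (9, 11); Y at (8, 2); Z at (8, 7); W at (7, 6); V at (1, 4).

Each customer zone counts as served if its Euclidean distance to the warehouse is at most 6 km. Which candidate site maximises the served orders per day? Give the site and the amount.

Coverage radius r = 6 km; a point is covered iff (Δx)²+(Δy)² ≤ 6² = 36.
  X (9, 11): covers {Zone VI, Zone V, Zone I, Zone IV} → 537
  Y (8, 2): covers {Zone VIII, Zone VII, Zone IV} → 540
  Z (8, 7): covers {Zone VI, Zone VIII, Zone V, Zone VII, Zone IV} → 587
  W (7, 6): covers {Zone VIII, Zone V, Zone VII, Zone III, Zone II, Zone IV} → 1032
  V (1, 4): covers {Zone VIII, Zone VII, Zone III, Zone II} → 902
Maximum coverage at W: 1032 orders per day.

W, covering 1032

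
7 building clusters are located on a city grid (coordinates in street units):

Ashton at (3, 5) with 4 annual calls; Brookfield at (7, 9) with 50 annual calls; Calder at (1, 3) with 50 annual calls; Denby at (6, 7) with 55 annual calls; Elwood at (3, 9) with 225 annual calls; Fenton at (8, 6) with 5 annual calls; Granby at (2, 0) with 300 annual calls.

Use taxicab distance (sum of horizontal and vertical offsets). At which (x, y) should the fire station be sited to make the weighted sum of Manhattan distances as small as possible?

(2, 3)

Manhattan distance separates: Σwᵢ(|x−xᵢ|+|y−yᵢ|) = Σwᵢ|x−xᵢ| + Σwᵢ|y−yᵢ|, so x and y are optimised independently as 1-D weighted medians.
Total weight W = 689; half = 344.5.
x-coordinate, sorted with cumulative weight:
  x=1 (Calder, w=50) cum 50
  x=2 (Granby, w=300) cum 350  ← median
  x=3 (Ashton, w=4) cum 354
  x=3 (Elwood, w=225) cum 579
  x=6 (Denby, w=55) cum 634
  x=7 (Brookfield, w=50) cum 684
  x=8 (Fenton, w=5) cum 689
⇒ x* = 2
y-coordinate, sorted with cumulative weight:
  y=0 (Granby, w=300) cum 300
  y=3 (Calder, w=50) cum 350  ← median
  y=5 (Ashton, w=4) cum 354
  y=6 (Fenton, w=5) cum 359
  y=7 (Denby, w=55) cum 414
  y=9 (Brookfield, w=50) cum 464
  y=9 (Elwood, w=225) cum 689
⇒ y* = 3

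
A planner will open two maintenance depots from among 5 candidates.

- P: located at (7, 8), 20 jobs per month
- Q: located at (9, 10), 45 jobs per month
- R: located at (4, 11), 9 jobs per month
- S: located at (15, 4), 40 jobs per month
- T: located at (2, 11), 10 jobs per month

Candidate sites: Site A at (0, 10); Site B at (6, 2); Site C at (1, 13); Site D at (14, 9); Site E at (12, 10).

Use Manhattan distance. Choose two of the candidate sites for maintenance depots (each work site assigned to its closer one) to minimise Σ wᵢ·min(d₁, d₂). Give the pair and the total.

Evaluate every pair (each demand assigned to the nearer of the two):
  {Site D, Site E}: total = 706
  {Site A, Site E}: total = 710
  {Site C, Site E}: total = 710
  {Site A, Site D}: total = 745
  {Site C, Site D}: total = 745
  {Site B, Site E}: total = 826
  {Site B, Site D}: total = 879
  {Site A, Site B}: total = 1060
  {Site B, Site C}: total = 1150
  {Site A, Site C}: total = 1500
Best pair: {Site D, Site E} with total 706.

{Site D, Site E}, total 706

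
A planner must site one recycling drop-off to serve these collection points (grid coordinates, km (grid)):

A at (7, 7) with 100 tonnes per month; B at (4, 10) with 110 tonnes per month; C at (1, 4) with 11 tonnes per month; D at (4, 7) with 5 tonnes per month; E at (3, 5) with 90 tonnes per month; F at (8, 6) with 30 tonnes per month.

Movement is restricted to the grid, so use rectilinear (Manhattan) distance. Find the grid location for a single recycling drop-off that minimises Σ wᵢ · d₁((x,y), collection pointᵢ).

Manhattan distance separates: Σwᵢ(|x−xᵢ|+|y−yᵢ|) = Σwᵢ|x−xᵢ| + Σwᵢ|y−yᵢ|, so x and y are optimised independently as 1-D weighted medians.
Total weight W = 346; half = 173.
x-coordinate, sorted with cumulative weight:
  x=1 (C, w=11) cum 11
  x=3 (E, w=90) cum 101
  x=4 (B, w=110) cum 211  ← median
  x=4 (D, w=5) cum 216
  x=7 (A, w=100) cum 316
  x=8 (F, w=30) cum 346
⇒ x* = 4
y-coordinate, sorted with cumulative weight:
  y=4 (C, w=11) cum 11
  y=5 (E, w=90) cum 101
  y=6 (F, w=30) cum 131
  y=7 (A, w=100) cum 231  ← median
  y=7 (D, w=5) cum 236
  y=10 (B, w=110) cum 346
⇒ y* = 7

(4, 7)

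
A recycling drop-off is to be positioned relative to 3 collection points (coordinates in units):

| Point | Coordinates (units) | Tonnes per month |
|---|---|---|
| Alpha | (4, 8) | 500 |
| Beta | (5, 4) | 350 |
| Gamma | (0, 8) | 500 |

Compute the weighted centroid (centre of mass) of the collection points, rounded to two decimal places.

The minimiser of Σwᵢ‖p−pᵢ‖² is the weighted centroid p* = (Σwᵢpᵢ)/(Σwᵢ).
Σwᵢ = 1350.
Σwᵢxᵢ = 500·4 + 350·5 + 500·0 = 3750.
Σwᵢyᵢ = 500·8 + 350·4 + 500·8 = 9400.
x* = 3750/1350 = 2.78, y* = 9400/1350 = 6.96.

(2.78, 6.96)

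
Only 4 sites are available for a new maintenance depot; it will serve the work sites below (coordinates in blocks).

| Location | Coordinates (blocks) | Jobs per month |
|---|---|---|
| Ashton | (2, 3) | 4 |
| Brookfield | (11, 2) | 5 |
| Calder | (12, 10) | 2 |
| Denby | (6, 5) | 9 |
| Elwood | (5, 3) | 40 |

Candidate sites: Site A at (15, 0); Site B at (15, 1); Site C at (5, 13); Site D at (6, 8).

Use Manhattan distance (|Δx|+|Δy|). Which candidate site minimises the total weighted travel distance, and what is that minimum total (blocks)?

Site D, total 374 blocks

Total weighted distance at each candidate:
  Site A (15, 0): total = 766
  Site B (15, 1): total = 706
  Site C (5, 13): total = 638
  Site D (6, 8): total = 374
Minimum is at Site D with total 374 blocks.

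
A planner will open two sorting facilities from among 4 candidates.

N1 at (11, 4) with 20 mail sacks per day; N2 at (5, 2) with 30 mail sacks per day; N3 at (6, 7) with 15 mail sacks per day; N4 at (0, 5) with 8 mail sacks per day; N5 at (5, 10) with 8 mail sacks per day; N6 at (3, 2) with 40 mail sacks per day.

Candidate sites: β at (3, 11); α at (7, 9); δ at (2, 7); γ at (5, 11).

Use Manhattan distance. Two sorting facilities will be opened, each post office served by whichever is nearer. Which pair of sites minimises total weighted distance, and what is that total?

Evaluate every pair (each demand assigned to the nearer of the two):
  {α, δ}: total = 761
  {δ, γ}: total = 820
  {β, δ}: total = 836
  {β, α}: total = 951
  {α, γ}: total = 1031
  {β, γ}: total = 1045
Best pair: {α, δ} with total 761.

{α, δ}, total 761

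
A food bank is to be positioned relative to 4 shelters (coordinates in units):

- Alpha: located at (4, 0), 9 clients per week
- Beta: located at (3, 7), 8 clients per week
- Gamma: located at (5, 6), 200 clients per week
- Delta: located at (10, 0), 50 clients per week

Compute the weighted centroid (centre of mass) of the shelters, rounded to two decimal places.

(5.84, 4.70)

The minimiser of Σwᵢ‖p−pᵢ‖² is the weighted centroid p* = (Σwᵢpᵢ)/(Σwᵢ).
Σwᵢ = 267.
Σwᵢxᵢ = 9·4 + 8·3 + 200·5 + 50·10 = 1560.
Σwᵢyᵢ = 9·0 + 8·7 + 200·6 + 50·0 = 1256.
x* = 1560/267 = 5.84, y* = 1256/267 = 4.70.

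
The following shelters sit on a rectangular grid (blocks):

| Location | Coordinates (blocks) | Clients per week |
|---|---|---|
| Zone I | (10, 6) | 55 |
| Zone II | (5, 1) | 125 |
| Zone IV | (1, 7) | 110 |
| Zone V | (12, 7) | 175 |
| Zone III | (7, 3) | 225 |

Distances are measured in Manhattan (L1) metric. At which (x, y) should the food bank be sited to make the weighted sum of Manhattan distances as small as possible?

Manhattan distance separates: Σwᵢ(|x−xᵢ|+|y−yᵢ|) = Σwᵢ|x−xᵢ| + Σwᵢ|y−yᵢ|, so x and y are optimised independently as 1-D weighted medians.
Total weight W = 690; half = 345.
x-coordinate, sorted with cumulative weight:
  x=1 (Zone IV, w=110) cum 110
  x=5 (Zone II, w=125) cum 235
  x=7 (Zone III, w=225) cum 460  ← median
  x=10 (Zone I, w=55) cum 515
  x=12 (Zone V, w=175) cum 690
⇒ x* = 7
y-coordinate, sorted with cumulative weight:
  y=1 (Zone II, w=125) cum 125
  y=3 (Zone III, w=225) cum 350  ← median
  y=6 (Zone I, w=55) cum 405
  y=7 (Zone IV, w=110) cum 515
  y=7 (Zone V, w=175) cum 690
⇒ y* = 3

(7, 3)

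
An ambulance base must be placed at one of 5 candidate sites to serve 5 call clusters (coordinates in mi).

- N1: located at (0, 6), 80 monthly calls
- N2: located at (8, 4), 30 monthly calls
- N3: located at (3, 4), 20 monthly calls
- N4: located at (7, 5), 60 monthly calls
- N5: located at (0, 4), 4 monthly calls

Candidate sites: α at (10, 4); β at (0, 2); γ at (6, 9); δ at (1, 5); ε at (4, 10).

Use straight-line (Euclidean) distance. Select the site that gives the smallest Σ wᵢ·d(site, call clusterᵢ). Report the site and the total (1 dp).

Total weighted distance at each candidate:
  α (10, 4): total = 1245.6
  β (0, 2): total = 1104.4
  γ (6, 9): total = 1093.5
  δ (1, 5): total = 735.6
  ε (4, 10): total = 1169.2
Minimum is at δ with total 735.6 mi.

δ, total 735.6 mi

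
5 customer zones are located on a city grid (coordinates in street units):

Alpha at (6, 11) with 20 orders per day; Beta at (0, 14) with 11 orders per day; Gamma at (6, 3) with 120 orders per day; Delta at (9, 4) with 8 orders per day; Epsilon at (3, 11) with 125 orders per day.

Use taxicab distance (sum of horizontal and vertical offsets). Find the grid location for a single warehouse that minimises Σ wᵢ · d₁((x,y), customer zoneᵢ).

(6, 11)

Manhattan distance separates: Σwᵢ(|x−xᵢ|+|y−yᵢ|) = Σwᵢ|x−xᵢ| + Σwᵢ|y−yᵢ|, so x and y are optimised independently as 1-D weighted medians.
Total weight W = 284; half = 142.
x-coordinate, sorted with cumulative weight:
  x=0 (Beta, w=11) cum 11
  x=3 (Epsilon, w=125) cum 136
  x=6 (Alpha, w=20) cum 156  ← median
  x=6 (Gamma, w=120) cum 276
  x=9 (Delta, w=8) cum 284
⇒ x* = 6
y-coordinate, sorted with cumulative weight:
  y=3 (Gamma, w=120) cum 120
  y=4 (Delta, w=8) cum 128
  y=11 (Alpha, w=20) cum 148  ← median
  y=11 (Epsilon, w=125) cum 273
  y=14 (Beta, w=11) cum 284
⇒ y* = 11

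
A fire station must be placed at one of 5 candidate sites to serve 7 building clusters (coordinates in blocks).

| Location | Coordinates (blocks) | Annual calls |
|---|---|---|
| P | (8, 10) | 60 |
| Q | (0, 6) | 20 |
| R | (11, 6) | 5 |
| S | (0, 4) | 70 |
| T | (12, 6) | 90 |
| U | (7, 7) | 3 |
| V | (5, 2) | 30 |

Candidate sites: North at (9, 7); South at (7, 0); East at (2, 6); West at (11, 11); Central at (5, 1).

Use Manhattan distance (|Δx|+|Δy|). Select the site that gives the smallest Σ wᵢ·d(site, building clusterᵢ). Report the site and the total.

North, total 1931 blocks

Total weighted distance at each candidate:
  North (9, 7): total = 1931
  South (7, 0): total = 2871
  East (2, 6): total = 2093
  West (11, 11): total = 2859
  Central (5, 1): total = 2669
Minimum is at North with total 1931 blocks.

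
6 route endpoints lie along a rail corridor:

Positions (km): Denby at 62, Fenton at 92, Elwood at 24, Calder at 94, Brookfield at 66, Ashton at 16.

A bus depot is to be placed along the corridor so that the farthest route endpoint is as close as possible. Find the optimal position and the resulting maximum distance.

The 1-center on a line is the midpoint of the two extreme points: leftmost at 16, rightmost at 94.
Optimal location = (16 + 94)/2 = 55; maximum distance = (94 − 16)/2 = 39.

location 55, max distance 39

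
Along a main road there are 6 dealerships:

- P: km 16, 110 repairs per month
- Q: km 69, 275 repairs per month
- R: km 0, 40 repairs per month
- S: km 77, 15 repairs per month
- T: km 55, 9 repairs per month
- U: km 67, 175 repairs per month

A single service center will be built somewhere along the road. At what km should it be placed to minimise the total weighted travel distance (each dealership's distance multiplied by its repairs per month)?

x = 67

For a sum of weighted absolute distances on a line, the optimum is the weighted median (not the mean). Total weight W = 624; half-weight = 312.
Sort by position and accumulate weight:
  km 0 (R, w=40) → cum 40
  km 16 (P, w=110) → cum 150
  km 55 (T, w=9) → cum 159
  km 67 (U, w=175) → cum 334  ≥ 312 → median here
  km 69 (Q, w=275) → cum 609
  km 77 (S, w=15) → cum 624
Optimal location: km 67.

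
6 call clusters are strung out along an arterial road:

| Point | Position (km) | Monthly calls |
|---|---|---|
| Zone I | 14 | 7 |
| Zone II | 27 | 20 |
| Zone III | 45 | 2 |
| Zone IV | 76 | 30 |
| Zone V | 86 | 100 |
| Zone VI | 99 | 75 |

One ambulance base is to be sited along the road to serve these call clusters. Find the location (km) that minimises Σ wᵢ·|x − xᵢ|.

For a sum of weighted absolute distances on a line, the optimum is the weighted median (not the mean). Total weight W = 234; half-weight = 117.
Sort by position and accumulate weight:
  km 14 (Zone I, w=7) → cum 7
  km 27 (Zone II, w=20) → cum 27
  km 45 (Zone III, w=2) → cum 29
  km 76 (Zone IV, w=30) → cum 59
  km 86 (Zone V, w=100) → cum 159  ≥ 117 → median here
  km 99 (Zone VI, w=75) → cum 234
Optimal location: km 86.

x = 86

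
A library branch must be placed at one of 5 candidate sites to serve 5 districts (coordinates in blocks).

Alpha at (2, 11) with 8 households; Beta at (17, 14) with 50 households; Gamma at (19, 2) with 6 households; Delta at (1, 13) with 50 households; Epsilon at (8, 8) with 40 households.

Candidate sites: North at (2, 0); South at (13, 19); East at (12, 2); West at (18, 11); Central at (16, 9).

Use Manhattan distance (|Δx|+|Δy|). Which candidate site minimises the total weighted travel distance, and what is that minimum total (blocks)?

Central, total 1798 blocks

Total weighted distance at each candidate:
  North (2, 0): total = 2912
  South (13, 19): total = 2280
  East (12, 2): total = 2544
  West (18, 11): total = 1858
  Central (16, 9): total = 1798
Minimum is at Central with total 1798 blocks.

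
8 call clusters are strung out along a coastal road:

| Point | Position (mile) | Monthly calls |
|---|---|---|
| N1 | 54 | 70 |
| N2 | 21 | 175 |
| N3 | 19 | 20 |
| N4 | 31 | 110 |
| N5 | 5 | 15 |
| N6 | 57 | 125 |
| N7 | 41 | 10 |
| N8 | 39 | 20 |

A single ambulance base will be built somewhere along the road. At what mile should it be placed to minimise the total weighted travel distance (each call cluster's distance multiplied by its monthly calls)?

x = 31

For a sum of weighted absolute distances on a line, the optimum is the weighted median (not the mean). Total weight W = 545; half-weight = 272.5.
Sort by position and accumulate weight:
  mile 5 (N5, w=15) → cum 15
  mile 19 (N3, w=20) → cum 35
  mile 21 (N2, w=175) → cum 210
  mile 31 (N4, w=110) → cum 320  ≥ 272.5 → median here
  mile 39 (N8, w=20) → cum 340
  mile 41 (N7, w=10) → cum 350
  mile 54 (N1, w=70) → cum 420
  mile 57 (N6, w=125) → cum 545
Optimal location: mile 31.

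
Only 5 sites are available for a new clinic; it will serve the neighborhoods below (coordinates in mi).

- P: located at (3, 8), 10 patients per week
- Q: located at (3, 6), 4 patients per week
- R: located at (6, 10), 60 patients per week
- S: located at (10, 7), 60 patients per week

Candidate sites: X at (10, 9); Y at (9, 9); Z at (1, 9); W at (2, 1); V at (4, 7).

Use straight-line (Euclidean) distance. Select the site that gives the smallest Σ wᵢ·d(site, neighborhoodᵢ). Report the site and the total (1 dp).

Y, total 411.6 mi

Total weighted distance at each candidate:
  X (10, 9): total = 468.6
  Y (9, 9): total = 411.6
  Z (1, 9): total = 895.9
  W (2, 1): total = 1282.0
  V (4, 7): total = 596.1
Minimum is at Y with total 411.6 mi.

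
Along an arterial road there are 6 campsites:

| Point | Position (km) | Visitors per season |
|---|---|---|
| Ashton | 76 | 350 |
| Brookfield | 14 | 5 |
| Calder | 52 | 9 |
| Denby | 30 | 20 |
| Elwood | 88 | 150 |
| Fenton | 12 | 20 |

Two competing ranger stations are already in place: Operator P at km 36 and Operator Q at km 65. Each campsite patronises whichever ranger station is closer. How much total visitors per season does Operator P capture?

45

The indifferent point is the midpoint (36+65)/2 = 50.5; campsites left of it (closer to Operator P at 36) go to Operator P, those right go to Operator Q.
  Fenton at 12 (w=20) → Operator P
  Brookfield at 14 (w=5) → Operator P
  Denby at 30 (w=20) → Operator P
  Calder at 52 (w=9) → Operator Q
  Ashton at 76 (w=350) → Operator Q
  Elwood at 88 (w=150) → Operator Q
Operator P captures 45; Operator Q captures 509.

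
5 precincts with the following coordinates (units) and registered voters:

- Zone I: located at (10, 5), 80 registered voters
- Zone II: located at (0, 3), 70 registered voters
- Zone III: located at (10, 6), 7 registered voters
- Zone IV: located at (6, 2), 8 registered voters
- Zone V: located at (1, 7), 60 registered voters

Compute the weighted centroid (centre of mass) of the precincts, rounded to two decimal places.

The minimiser of Σwᵢ‖p−pᵢ‖² is the weighted centroid p* = (Σwᵢpᵢ)/(Σwᵢ).
Σwᵢ = 225.
Σwᵢxᵢ = 80·10 + 70·0 + 7·10 + 8·6 + 60·1 = 978.
Σwᵢyᵢ = 80·5 + 70·3 + 7·6 + 8·2 + 60·7 = 1088.
x* = 978/225 = 4.35, y* = 1088/225 = 4.84.

(4.35, 4.84)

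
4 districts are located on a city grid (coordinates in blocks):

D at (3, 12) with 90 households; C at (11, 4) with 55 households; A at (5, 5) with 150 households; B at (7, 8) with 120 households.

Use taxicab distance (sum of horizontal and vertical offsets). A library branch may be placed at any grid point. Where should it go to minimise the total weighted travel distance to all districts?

Manhattan distance separates: Σwᵢ(|x−xᵢ|+|y−yᵢ|) = Σwᵢ|x−xᵢ| + Σwᵢ|y−yᵢ|, so x and y are optimised independently as 1-D weighted medians.
Total weight W = 415; half = 207.5.
x-coordinate, sorted with cumulative weight:
  x=3 (D, w=90) cum 90
  x=5 (A, w=150) cum 240  ← median
  x=7 (B, w=120) cum 360
  x=11 (C, w=55) cum 415
⇒ x* = 5
y-coordinate, sorted with cumulative weight:
  y=4 (C, w=55) cum 55
  y=5 (A, w=150) cum 205
  y=8 (B, w=120) cum 325  ← median
  y=12 (D, w=90) cum 415
⇒ y* = 8

(5, 8)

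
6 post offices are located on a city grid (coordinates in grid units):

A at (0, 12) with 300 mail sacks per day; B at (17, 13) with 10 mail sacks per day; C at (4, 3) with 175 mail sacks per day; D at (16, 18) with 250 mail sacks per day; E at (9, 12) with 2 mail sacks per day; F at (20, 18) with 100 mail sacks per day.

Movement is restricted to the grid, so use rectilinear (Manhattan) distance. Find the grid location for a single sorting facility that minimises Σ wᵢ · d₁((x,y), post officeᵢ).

(4, 12)

Manhattan distance separates: Σwᵢ(|x−xᵢ|+|y−yᵢ|) = Σwᵢ|x−xᵢ| + Σwᵢ|y−yᵢ|, so x and y are optimised independently as 1-D weighted medians.
Total weight W = 837; half = 418.5.
x-coordinate, sorted with cumulative weight:
  x=0 (A, w=300) cum 300
  x=4 (C, w=175) cum 475  ← median
  x=9 (E, w=2) cum 477
  x=16 (D, w=250) cum 727
  x=17 (B, w=10) cum 737
  x=20 (F, w=100) cum 837
⇒ x* = 4
y-coordinate, sorted with cumulative weight:
  y=3 (C, w=175) cum 175
  y=12 (A, w=300) cum 475  ← median
  y=12 (E, w=2) cum 477
  y=13 (B, w=10) cum 487
  y=18 (D, w=250) cum 737
  y=18 (F, w=100) cum 837
⇒ y* = 12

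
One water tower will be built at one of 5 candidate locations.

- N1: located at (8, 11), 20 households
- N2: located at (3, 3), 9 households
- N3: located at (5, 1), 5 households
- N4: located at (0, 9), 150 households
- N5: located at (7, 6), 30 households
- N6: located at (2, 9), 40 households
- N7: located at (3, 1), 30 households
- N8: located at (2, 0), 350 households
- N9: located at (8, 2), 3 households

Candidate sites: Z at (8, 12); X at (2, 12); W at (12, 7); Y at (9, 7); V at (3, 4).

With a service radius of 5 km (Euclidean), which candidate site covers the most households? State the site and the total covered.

V, covering 424

Coverage radius r = 5 km; a point is covered iff (Δx)²+(Δy)² ≤ 5² = 25.
  Z (8, 12): covers {N1} → 20
  X (2, 12): covers {N4, N6} → 190
  W (12, 7): covers {none} → 0
  Y (9, 7): covers {N1, N5} → 50
  V (3, 4): covers {N2, N3, N5, N7, N8} → 424
Maximum coverage at V: 424 households.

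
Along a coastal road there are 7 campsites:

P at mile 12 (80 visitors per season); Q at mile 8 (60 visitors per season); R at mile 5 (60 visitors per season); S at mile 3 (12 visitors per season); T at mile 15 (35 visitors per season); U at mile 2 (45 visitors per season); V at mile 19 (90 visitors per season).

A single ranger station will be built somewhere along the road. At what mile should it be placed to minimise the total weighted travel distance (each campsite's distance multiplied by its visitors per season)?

For a sum of weighted absolute distances on a line, the optimum is the weighted median (not the mean). Total weight W = 382; half-weight = 191.
Sort by position and accumulate weight:
  mile 2 (U, w=45) → cum 45
  mile 3 (S, w=12) → cum 57
  mile 5 (R, w=60) → cum 117
  mile 8 (Q, w=60) → cum 177
  mile 12 (P, w=80) → cum 257  ≥ 191 → median here
  mile 15 (T, w=35) → cum 292
  mile 19 (V, w=90) → cum 382
Optimal location: mile 12.

x = 12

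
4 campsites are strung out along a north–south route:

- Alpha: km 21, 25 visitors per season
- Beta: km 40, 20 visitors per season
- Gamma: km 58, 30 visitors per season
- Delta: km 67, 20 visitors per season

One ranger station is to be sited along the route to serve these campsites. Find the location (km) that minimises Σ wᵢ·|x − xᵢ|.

x = 58

For a sum of weighted absolute distances on a line, the optimum is the weighted median (not the mean). Total weight W = 95; half-weight = 47.5.
Sort by position and accumulate weight:
  km 21 (Alpha, w=25) → cum 25
  km 40 (Beta, w=20) → cum 45
  km 58 (Gamma, w=30) → cum 75  ≥ 47.5 → median here
  km 67 (Delta, w=20) → cum 95
Optimal location: km 58.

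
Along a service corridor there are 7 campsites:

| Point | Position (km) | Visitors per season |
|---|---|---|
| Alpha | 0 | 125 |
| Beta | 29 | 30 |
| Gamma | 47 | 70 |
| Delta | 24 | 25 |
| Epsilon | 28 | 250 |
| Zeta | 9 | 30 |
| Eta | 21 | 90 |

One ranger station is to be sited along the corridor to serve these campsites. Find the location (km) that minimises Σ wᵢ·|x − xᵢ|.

For a sum of weighted absolute distances on a line, the optimum is the weighted median (not the mean). Total weight W = 620; half-weight = 310.
Sort by position and accumulate weight:
  km 0 (Alpha, w=125) → cum 125
  km 9 (Zeta, w=30) → cum 155
  km 21 (Eta, w=90) → cum 245
  km 24 (Delta, w=25) → cum 270
  km 28 (Epsilon, w=250) → cum 520  ≥ 310 → median here
  km 29 (Beta, w=30) → cum 550
  km 47 (Gamma, w=70) → cum 620
Optimal location: km 28.

x = 28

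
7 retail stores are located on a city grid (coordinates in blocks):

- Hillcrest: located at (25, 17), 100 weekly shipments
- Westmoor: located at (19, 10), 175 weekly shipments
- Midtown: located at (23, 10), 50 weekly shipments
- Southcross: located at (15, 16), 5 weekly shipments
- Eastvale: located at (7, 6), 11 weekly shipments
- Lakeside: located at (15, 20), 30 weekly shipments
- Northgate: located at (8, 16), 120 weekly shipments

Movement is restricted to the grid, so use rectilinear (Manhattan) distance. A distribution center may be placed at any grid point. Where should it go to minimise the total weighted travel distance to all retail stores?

Manhattan distance separates: Σwᵢ(|x−xᵢ|+|y−yᵢ|) = Σwᵢ|x−xᵢ| + Σwᵢ|y−yᵢ|, so x and y are optimised independently as 1-D weighted medians.
Total weight W = 491; half = 245.5.
x-coordinate, sorted with cumulative weight:
  x=7 (Eastvale, w=11) cum 11
  x=8 (Northgate, w=120) cum 131
  x=15 (Southcross, w=5) cum 136
  x=15 (Lakeside, w=30) cum 166
  x=19 (Westmoor, w=175) cum 341  ← median
  x=23 (Midtown, w=50) cum 391
  x=25 (Hillcrest, w=100) cum 491
⇒ x* = 19
y-coordinate, sorted with cumulative weight:
  y=6 (Eastvale, w=11) cum 11
  y=10 (Westmoor, w=175) cum 186
  y=10 (Midtown, w=50) cum 236
  y=16 (Southcross, w=5) cum 241
  y=16 (Northgate, w=120) cum 361  ← median
  y=17 (Hillcrest, w=100) cum 461
  y=20 (Lakeside, w=30) cum 491
⇒ y* = 16

(19, 16)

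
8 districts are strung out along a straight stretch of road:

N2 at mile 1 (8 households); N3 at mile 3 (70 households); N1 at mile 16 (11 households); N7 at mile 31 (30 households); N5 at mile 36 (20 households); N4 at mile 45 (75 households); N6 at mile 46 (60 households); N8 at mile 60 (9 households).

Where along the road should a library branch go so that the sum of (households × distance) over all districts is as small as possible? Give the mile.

x = 45

For a sum of weighted absolute distances on a line, the optimum is the weighted median (not the mean). Total weight W = 283; half-weight = 141.5.
Sort by position and accumulate weight:
  mile 1 (N2, w=8) → cum 8
  mile 3 (N3, w=70) → cum 78
  mile 16 (N1, w=11) → cum 89
  mile 31 (N7, w=30) → cum 119
  mile 36 (N5, w=20) → cum 139
  mile 45 (N4, w=75) → cum 214  ≥ 141.5 → median here
  mile 46 (N6, w=60) → cum 274
  mile 60 (N8, w=9) → cum 283
Optimal location: mile 45.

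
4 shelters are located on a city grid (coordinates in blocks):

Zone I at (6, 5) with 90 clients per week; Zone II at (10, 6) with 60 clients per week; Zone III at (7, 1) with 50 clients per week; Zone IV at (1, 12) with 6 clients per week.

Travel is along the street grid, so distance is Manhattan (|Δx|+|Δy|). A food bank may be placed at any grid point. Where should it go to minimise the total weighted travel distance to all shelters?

(7, 5)

Manhattan distance separates: Σwᵢ(|x−xᵢ|+|y−yᵢ|) = Σwᵢ|x−xᵢ| + Σwᵢ|y−yᵢ|, so x and y are optimised independently as 1-D weighted medians.
Total weight W = 206; half = 103.
x-coordinate, sorted with cumulative weight:
  x=1 (Zone IV, w=6) cum 6
  x=6 (Zone I, w=90) cum 96
  x=7 (Zone III, w=50) cum 146  ← median
  x=10 (Zone II, w=60) cum 206
⇒ x* = 7
y-coordinate, sorted with cumulative weight:
  y=1 (Zone III, w=50) cum 50
  y=5 (Zone I, w=90) cum 140  ← median
  y=6 (Zone II, w=60) cum 200
  y=12 (Zone IV, w=6) cum 206
⇒ y* = 5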